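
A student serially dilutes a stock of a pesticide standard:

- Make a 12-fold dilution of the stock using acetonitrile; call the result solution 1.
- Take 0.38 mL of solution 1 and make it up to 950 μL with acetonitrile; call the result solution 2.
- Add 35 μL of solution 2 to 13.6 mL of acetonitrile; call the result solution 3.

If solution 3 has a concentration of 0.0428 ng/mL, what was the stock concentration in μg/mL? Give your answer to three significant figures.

Step 1: 12-fold → factor 12
Step 2: 0.38 mL brought to 950 μL → factor 0.95/0.38 = 2.5
Step 3: 35 μL + 13.6 mL = 13635 μL total → factor 13635/35 = 389.57
Overall dilution factor = 12 × 2.5 × 389.57 = 11687
Stock = 0.0428 ng/mL × 11687 = 500.2 ng/mL = 0.500 μg/mL

0.500 μg/mL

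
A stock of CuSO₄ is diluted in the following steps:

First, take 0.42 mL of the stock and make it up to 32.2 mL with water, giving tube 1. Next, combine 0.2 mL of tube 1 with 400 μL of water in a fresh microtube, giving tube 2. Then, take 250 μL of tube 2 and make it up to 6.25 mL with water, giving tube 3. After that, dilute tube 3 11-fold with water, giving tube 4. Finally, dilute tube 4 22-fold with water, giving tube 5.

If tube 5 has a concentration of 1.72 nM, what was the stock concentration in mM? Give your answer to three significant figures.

Step 1: 0.42 mL brought to 32.2 mL → factor 32.2/0.42 = 76.667
Step 2: 0.2 mL + 400 μL = 0.6 mL total → factor 0.6/0.2 = 3
Step 3: 250 μL brought to 6.25 mL → factor 6250/250 = 25
Step 4: 11-fold → factor 11
Step 5: 22-fold → factor 22
Overall dilution factor = 76.667 × 3 × 25 × 11 × 22 = 1.3915 × 10^6
Stock = 1.72 nM × 1.3915 × 10^6 = 2.393 × 10^6 nM = 2.39 mM

2.39 mM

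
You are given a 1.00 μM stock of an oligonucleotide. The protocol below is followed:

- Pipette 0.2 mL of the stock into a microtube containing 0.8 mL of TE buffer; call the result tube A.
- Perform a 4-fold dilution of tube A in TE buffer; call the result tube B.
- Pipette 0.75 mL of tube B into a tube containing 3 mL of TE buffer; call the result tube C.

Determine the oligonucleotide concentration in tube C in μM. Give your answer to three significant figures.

0.0100 μM

Step 1: 0.2 mL + 0.8 mL = 1 mL total → factor 1/0.2 = 5
Step 2: 4-fold → factor 4
Step 3: 0.75 mL + 3 mL = 3.75 mL total → factor 3.75/0.75 = 5
Overall dilution factor = 5 × 4 × 5 = 100
Final = 1.00 μM / 100 = 0.0100 μM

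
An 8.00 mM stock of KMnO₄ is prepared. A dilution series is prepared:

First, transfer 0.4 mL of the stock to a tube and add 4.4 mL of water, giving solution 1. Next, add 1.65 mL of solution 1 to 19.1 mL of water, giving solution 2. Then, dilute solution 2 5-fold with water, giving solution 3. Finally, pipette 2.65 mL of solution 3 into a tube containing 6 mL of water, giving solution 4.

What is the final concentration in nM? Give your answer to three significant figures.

Step 1: 0.4 mL + 4.4 mL = 4.8 mL total → factor 4.8/0.4 = 12
Step 2: 1.65 mL + 19.1 mL = 20.75 mL total → factor 20.75/1.65 = 12.576
Step 3: 5-fold → factor 5
Step 4: 2.65 mL + 6 mL = 8.65 mL total → factor 8.65/2.65 = 3.2642
Overall dilution factor = 12 × 12.576 × 5 × 3.2642 = 2463
Final = 8.00 mM / 2463 = 0.003248 mM = 3.25 × 10^3 nM

3.25 × 10^3 nM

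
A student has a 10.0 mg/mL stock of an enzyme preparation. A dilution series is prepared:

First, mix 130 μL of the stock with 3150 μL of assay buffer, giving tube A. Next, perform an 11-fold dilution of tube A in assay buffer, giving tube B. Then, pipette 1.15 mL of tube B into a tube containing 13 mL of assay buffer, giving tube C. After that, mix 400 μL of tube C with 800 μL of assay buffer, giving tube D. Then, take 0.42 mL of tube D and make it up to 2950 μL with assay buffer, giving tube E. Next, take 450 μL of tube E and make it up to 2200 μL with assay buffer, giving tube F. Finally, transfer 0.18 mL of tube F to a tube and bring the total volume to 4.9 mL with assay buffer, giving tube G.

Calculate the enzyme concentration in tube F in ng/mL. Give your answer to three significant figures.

28.4 ng/mL

Step 1: 130 μL + 3150 μL = 3280 μL total → factor 3280/130 = 25.231
Step 2: 11-fold → factor 11
Step 3: 1.15 mL + 13 mL = 14.15 mL total → factor 14.15/1.15 = 12.304
Step 4: 400 μL + 800 μL = 1200 μL total → factor 1200/400 = 3
Step 5: 0.42 mL brought to 2950 μL → factor 2.95/0.42 = 7.0238
Step 6: 450 μL brought to 2200 μL → factor 2200/450 = 4.8889
Dilution factor through tube F = 25.231 × 11 × 12.304 × 3 × 7.0238 × 4.8889 = 3.5179 × 10^5
[tube F] = 10.0 mg/mL / 3.5179 × 10^5 = 2.843 × 10^-5 mg/mL = 28.4 ng/mL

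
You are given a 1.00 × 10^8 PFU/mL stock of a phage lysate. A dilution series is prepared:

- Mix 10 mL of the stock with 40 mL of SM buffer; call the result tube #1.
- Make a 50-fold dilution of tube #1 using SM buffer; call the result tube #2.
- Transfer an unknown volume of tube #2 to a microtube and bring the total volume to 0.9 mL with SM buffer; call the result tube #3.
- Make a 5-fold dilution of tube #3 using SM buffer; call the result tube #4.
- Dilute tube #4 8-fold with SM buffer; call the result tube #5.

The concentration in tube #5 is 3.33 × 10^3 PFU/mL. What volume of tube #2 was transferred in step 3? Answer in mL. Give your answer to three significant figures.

0.300 mL

Step 1: 10 mL + 40 mL = 50 mL total → factor 50/10 = 5
Step 2: 50-fold → factor 50
Step 3: v brought to 0.9 mL → factor = 0.9 mL/v
Step 4: 5-fold → factor 5
Step 5: 8-fold → factor 8
Product of known-step factors = 10000
Overall factor = 1.00 × 10^8 PFU/mL / (3.33 × 10^3 PFU/mL) = 30030
Step-3 factor = 30030 / 10000 = 3.003
v = 0.9 mL / 3.003 = 0.300 mL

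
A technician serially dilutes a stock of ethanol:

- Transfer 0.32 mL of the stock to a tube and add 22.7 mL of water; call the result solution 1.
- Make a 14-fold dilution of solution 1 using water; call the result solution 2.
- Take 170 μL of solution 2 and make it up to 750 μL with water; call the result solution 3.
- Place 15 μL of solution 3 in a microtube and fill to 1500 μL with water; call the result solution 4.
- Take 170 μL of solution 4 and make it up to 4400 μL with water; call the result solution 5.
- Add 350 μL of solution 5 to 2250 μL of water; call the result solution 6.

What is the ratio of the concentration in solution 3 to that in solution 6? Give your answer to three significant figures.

1.92 × 10^4

Step 1: 0.32 mL + 22.7 mL = 23.02 mL total → factor 23.02/0.32 = 71.938
Step 2: 14-fold → factor 14
Step 3: 170 μL brought to 750 μL → factor 750/170 = 4.4118
Step 4: 15 μL brought to 1500 μL → factor 1500/15 = 100
Step 5: 170 μL brought to 4400 μL → factor 4400/170 = 25.882
Step 6: 350 μL + 2250 μL = 2600 μL total → factor 2600/350 = 7.4286
Dilution factor to solution 3 = 4443.2; to solution 6 = 8.5429 × 10^7
[solution 3]/[solution 6] = (factor to solution 6)/(factor to solution 3) = 8.5429 × 10^7/4443.2 = 1.92 × 10^4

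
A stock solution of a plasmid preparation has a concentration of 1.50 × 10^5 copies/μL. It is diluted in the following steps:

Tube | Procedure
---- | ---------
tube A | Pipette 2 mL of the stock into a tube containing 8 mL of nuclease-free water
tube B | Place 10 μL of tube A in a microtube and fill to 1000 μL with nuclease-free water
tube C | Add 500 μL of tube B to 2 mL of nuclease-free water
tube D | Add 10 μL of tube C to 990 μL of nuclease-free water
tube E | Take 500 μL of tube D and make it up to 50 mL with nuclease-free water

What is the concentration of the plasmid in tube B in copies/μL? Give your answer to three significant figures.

300 copies/μL

Step 1: 2 mL + 8 mL = 10 mL total → factor 10/2 = 5
Step 2: 10 μL brought to 1000 μL → factor 1000/10 = 100
Dilution factor through tube B = 5 × 100 = 500
[tube B] = 1.50 × 10^5 copies/μL / 500 = 300 copies/μL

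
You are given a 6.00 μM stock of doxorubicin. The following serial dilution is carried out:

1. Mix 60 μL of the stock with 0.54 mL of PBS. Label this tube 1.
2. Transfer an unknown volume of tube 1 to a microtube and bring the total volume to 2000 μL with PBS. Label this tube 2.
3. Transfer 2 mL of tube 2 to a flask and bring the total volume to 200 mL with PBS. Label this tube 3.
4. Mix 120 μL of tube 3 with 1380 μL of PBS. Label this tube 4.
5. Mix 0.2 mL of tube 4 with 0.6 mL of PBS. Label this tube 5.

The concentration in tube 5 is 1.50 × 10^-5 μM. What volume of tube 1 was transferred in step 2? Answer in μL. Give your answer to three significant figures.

250 μL

Step 1: 60 μL + 0.54 mL = 600 μL total → factor 600/60 = 10
Step 2: v brought to 2000 μL → factor = 2000 μL/v
Step 3: 2 mL brought to 200 mL → factor 200/2 = 100
Step 4: 120 μL + 1380 μL = 1500 μL total → factor 1500/120 = 12.5
Step 5: 0.2 mL + 0.6 mL = 0.8 mL total → factor 0.8/0.2 = 4
Product of known-step factors = 50000
Overall factor = 6.00 μM / (1.50 × 10^-5 μM) = 4 × 10^5
Step-2 factor = 4 × 10^5 / 50000 = 8
v = 2000 μL / 8 = 250 μL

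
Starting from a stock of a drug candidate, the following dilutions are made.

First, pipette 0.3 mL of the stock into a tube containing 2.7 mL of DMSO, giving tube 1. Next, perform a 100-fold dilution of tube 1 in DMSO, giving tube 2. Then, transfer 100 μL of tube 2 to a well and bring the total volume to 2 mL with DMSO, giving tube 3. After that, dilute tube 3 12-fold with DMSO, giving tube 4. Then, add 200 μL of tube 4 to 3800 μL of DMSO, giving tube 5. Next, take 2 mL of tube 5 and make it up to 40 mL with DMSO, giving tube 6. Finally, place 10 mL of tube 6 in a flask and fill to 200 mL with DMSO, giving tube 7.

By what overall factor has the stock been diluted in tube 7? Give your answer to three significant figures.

Step 1: 0.3 mL + 2.7 mL = 3 mL total → factor 3/0.3 = 10
Step 2: 100-fold → factor 100
Step 3: 100 μL brought to 2 mL → factor 2000/100 = 20
Step 4: 12-fold → factor 12
Step 5: 200 μL + 3800 μL = 4000 μL total → factor 4000/200 = 20
Step 6: 2 mL brought to 40 mL → factor 40/2 = 20
Step 7: 10 mL brought to 200 mL → factor 200/10 = 20
Overall dilution factor = 10 × 100 × 20 × 12 × 20 × 20 × 20 = 1.92 × 10^9

1.92 × 10^9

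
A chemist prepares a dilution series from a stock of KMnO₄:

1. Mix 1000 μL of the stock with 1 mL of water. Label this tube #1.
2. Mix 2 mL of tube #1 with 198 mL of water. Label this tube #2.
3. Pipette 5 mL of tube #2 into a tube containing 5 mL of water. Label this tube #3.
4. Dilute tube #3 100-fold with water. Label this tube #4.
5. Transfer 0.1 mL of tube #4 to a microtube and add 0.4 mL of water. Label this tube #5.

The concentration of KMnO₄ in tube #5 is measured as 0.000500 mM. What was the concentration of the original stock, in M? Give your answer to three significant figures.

Step 1: 1000 μL + 1 mL = 2000 μL total → factor 2000/1000 = 2
Step 2: 2 mL + 198 mL = 200 mL total → factor 200/2 = 100
Step 3: 5 mL + 5 mL = 10 mL total → factor 10/5 = 2
Step 4: 100-fold → factor 100
Step 5: 0.1 mL + 0.4 mL = 0.5 mL total → factor 0.5/0.1 = 5
Overall dilution factor = 2 × 100 × 2 × 100 × 5 = 2 × 10^5
Stock = 0.000500 mM × 2 × 10^5 = 100.0 mM = 0.100 M

0.100 M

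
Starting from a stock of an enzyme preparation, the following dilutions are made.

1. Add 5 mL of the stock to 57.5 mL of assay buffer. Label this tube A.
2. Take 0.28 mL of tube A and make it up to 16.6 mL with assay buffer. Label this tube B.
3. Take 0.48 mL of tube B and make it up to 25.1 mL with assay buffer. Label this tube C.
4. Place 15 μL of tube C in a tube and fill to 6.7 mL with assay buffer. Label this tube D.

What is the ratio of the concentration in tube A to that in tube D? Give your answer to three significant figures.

Step 1: 5 mL + 57.5 mL = 62.5 mL total → factor 62.5/5 = 12.5
Step 2: 0.28 mL brought to 16.6 mL → factor 16.6/0.28 = 59.286
Step 3: 0.48 mL brought to 25.1 mL → factor 25.1/0.48 = 52.292
Step 4: 15 μL brought to 6.7 mL → factor 6700/15 = 446.67
Dilution factor to tube A = 12.5; to tube D = 1.7309 × 10^7
[tube A]/[tube D] = (factor to tube D)/(factor to tube A) = 1.7309 × 10^7/12.5 = 1.38 × 10^6

1.38 × 10^6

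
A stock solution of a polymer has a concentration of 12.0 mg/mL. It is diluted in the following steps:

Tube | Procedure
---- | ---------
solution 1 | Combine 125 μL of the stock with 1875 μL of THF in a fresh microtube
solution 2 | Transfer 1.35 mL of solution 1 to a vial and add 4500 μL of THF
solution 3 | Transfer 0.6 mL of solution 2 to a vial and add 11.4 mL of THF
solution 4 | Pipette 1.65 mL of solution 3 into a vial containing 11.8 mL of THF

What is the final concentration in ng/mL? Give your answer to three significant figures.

1.06 × 10^3 ng/mL

Step 1: 125 μL + 1875 μL = 2000 μL total → factor 2000/125 = 16
Step 2: 1.35 mL + 4500 μL = 5.85 mL total → factor 5.85/1.35 = 4.3333
Step 3: 0.6 mL + 11.4 mL = 12 mL total → factor 12/0.6 = 20
Step 4: 1.65 mL + 11.8 mL = 13.45 mL total → factor 13.45/1.65 = 8.1515
Overall dilution factor = 16 × 4.3333 × 20 × 8.1515 = 11303
Final = 12.0 mg/mL / 11303 = 0.001062 mg/mL = 1.06 × 10^3 ng/mL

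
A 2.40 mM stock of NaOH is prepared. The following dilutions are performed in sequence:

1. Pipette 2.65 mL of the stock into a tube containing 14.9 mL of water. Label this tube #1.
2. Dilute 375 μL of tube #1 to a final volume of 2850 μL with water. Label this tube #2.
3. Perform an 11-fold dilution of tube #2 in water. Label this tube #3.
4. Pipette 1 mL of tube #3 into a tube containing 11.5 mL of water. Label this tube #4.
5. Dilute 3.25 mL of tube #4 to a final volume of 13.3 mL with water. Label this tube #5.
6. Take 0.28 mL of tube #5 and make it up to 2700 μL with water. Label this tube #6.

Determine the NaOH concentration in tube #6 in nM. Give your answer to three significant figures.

Step 1: 2.65 mL + 14.9 mL = 17.55 mL total → factor 17.55/2.65 = 6.6226
Step 2: 375 μL brought to 2850 μL → factor 2850/375 = 7.6
Step 3: 11-fold → factor 11
Step 4: 1 mL + 11.5 mL = 12.5 mL total → factor 12.5/1 = 12.5
Step 5: 3.25 mL brought to 13.3 mL → factor 13.3/3.25 = 4.0923
Step 6: 0.28 mL brought to 2700 μL → factor 2.7/0.28 = 9.6429
Overall dilution factor = 6.6226 × 7.6 × 11 × 12.5 × 4.0923 × 9.6429 = 2.731 × 10^5
Final = 2.40 mM / 2.731 × 10^5 = 8.788 × 10^-6 mM = 8.79 nM

8.79 nM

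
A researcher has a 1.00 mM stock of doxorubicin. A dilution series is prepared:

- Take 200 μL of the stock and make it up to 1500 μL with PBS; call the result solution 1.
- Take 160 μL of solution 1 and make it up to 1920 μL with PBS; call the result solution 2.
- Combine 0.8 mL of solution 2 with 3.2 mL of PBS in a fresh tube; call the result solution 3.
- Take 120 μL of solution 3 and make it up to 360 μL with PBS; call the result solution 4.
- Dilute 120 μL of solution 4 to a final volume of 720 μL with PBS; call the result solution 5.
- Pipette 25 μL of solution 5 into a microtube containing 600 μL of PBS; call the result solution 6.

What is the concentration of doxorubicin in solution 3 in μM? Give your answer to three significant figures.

Step 1: 200 μL brought to 1500 μL → factor 1500/200 = 7.5
Step 2: 160 μL brought to 1920 μL → factor 1920/160 = 12
Step 3: 0.8 mL + 3.2 mL = 4 mL total → factor 4/0.8 = 5
Dilution factor through solution 3 = 7.5 × 12 × 5 = 450
[solution 3] = 1.00 mM / 450 = 0.002222 mM = 2.22 μM

2.22 μM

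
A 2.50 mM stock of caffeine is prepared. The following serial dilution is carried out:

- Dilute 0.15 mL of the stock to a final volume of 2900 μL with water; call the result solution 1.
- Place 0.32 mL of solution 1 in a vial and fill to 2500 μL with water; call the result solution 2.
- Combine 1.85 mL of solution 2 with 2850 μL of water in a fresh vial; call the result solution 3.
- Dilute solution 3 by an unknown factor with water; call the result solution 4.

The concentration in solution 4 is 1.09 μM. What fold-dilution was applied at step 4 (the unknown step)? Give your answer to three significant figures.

5.98-fold

Step 1: 0.15 mL brought to 2900 μL → factor 2.9/0.15 = 19.333
Step 2: 0.32 mL brought to 2500 μL → factor 2.5/0.32 = 7.8125
Step 3: 1.85 mL + 2850 μL = 4.7 mL total → factor 4.7/1.85 = 2.5405
Step 4: unknown factor x
Product of known-step factors = 383.73
Overall factor = 2.50 mM / (1.09 μM) = 2293.6
x = 2293.6 / 383.73 = 5.98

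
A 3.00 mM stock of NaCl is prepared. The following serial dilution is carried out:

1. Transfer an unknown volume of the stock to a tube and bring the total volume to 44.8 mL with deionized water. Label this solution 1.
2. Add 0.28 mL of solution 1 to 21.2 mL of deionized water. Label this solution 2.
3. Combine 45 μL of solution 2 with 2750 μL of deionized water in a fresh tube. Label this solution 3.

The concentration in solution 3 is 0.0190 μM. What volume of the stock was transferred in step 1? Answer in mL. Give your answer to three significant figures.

1.35 mL

Step 1: v brought to 44.8 mL → factor = 44.8 mL/v
Step 2: 0.28 mL + 21.2 mL = 21.48 mL total → factor 21.48/0.28 = 76.714
Step 3: 45 μL + 2750 μL = 2795 μL total → factor 2795/45 = 62.111
Product of known-step factors = 4764.8
Overall factor = 3.00 mM / (0.0190 μM) = 1.5789 × 10^5
Step-1 factor = 1.5789 × 10^5 / 4764.8 = 33.138
v = 44.8 mL / 33.138 = 1.35 mL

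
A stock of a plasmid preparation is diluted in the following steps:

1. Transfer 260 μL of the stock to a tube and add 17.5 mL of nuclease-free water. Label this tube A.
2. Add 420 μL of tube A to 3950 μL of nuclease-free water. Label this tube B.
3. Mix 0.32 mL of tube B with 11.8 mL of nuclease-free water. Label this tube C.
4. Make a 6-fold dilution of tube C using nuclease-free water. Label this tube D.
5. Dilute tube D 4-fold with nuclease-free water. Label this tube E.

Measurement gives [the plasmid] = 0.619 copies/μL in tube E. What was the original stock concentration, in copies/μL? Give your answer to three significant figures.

Step 1: 260 μL + 17.5 mL = 17760 μL total → factor 17760/260 = 68.308
Step 2: 420 μL + 3950 μL = 4370 μL total → factor 4370/420 = 10.405
Step 3: 0.32 mL + 11.8 mL = 12.12 mL total → factor 12.12/0.32 = 37.875
Step 4: 6-fold → factor 6
Step 5: 4-fold → factor 4
Overall dilution factor = 68.308 × 10.405 × 37.875 × 6 × 4 = 6.4605 × 10^5
Stock = 0.619 copies/μL × 6.4605 × 10^5 = 4.00 × 10^5 copies/μL

4.00 × 10^5 copies/μL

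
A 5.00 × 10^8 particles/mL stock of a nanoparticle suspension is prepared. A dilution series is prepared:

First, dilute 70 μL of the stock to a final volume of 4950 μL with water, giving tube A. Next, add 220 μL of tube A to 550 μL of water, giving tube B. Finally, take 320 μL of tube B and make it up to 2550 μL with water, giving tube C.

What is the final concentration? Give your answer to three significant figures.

2.54 × 10^5 particles/mL

Step 1: 70 μL brought to 4950 μL → factor 4950/70 = 70.714
Step 2: 220 μL + 550 μL = 770 μL total → factor 770/220 = 3.5
Step 3: 320 μL brought to 2550 μL → factor 2550/320 = 7.9688
Overall dilution factor = 70.714 × 3.5 × 7.9688 = 1972.3
Final = 5.00 × 10^8 particles/mL / 1972.3 = 2.54 × 10^5 particles/mL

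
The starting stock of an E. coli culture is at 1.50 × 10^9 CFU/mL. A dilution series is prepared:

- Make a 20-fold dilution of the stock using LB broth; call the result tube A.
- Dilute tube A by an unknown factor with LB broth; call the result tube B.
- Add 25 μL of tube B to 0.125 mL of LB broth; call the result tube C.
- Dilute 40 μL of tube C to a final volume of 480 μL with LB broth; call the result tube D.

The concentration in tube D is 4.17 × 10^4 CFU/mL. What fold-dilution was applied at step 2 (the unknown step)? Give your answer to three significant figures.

25.0-fold

Step 1: 20-fold → factor 20
Step 2: unknown factor x
Step 3: 25 μL + 0.125 mL = 150 μL total → factor 150/25 = 6
Step 4: 40 μL brought to 480 μL → factor 480/40 = 12
Product of known-step factors = 1440
Overall factor = 1.50 × 10^9 CFU/mL / (4.17 × 10^4 CFU/mL) = 35971
x = 35971 / 1440 = 25.0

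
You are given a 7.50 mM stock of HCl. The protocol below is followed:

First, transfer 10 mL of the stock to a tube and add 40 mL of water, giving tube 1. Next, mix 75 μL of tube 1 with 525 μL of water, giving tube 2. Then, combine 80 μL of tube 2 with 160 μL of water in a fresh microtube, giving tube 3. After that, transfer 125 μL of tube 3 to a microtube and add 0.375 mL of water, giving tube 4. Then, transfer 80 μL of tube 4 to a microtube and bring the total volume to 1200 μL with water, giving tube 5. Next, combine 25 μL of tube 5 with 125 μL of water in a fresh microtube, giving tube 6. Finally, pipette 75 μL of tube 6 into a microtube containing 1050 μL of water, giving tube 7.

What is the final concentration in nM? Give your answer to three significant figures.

Step 1: 10 mL + 40 mL = 50 mL total → factor 50/10 = 5
Step 2: 75 μL + 525 μL = 600 μL total → factor 600/75 = 8
Step 3: 80 μL + 160 μL = 240 μL total → factor 240/80 = 3
Step 4: 125 μL + 0.375 mL = 500 μL total → factor 500/125 = 4
Step 5: 80 μL brought to 1200 μL → factor 1200/80 = 15
Step 6: 25 μL + 125 μL = 150 μL total → factor 150/25 = 6
Step 7: 75 μL + 1050 μL = 1125 μL total → factor 1125/75 = 15
Overall dilution factor = 5 × 8 × 3 × 4 × 15 × 6 × 15 = 6.48 × 10^5
Final = 7.50 mM / 6.48 × 10^5 = 1.157 × 10^-5 mM = 11.6 nM

11.6 nM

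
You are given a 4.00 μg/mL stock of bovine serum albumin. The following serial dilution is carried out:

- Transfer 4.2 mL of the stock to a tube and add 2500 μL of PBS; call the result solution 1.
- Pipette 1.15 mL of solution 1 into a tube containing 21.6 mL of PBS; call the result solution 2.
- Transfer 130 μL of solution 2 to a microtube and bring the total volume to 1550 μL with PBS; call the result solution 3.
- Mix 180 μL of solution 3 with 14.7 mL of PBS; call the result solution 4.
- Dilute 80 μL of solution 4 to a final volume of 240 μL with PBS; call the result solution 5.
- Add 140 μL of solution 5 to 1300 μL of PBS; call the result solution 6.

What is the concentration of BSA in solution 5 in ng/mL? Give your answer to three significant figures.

0.0429 ng/mL

Step 1: 4.2 mL + 2500 μL = 6.7 mL total → factor 6.7/4.2 = 1.5952
Step 2: 1.15 mL + 21.6 mL = 22.75 mL total → factor 22.75/1.15 = 19.783
Step 3: 130 μL brought to 1550 μL → factor 1550/130 = 11.923
Step 4: 180 μL + 14.7 mL = 14880 μL total → factor 14880/180 = 82.667
Step 5: 80 μL brought to 240 μL → factor 240/80 = 3
Dilution factor through solution 5 = 1.5952 × 19.783 × 11.923 × 82.667 × 3 = 93314
[solution 5] = 4.00 μg/mL / 93314 = 4.287 × 10^-5 μg/mL = 0.0429 ng/mL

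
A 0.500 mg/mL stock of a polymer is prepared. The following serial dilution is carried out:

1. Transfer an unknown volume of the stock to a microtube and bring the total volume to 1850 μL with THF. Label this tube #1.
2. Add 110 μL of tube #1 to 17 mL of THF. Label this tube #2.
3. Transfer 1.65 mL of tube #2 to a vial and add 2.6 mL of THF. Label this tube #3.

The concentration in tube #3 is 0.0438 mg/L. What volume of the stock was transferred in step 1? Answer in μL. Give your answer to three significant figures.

64.9 μL

Step 1: v brought to 1850 μL → factor = 1850 μL/v
Step 2: 110 μL + 17 mL = 17110 μL total → factor 17110/110 = 155.55
Step 3: 1.65 mL + 2.6 mL = 4.25 mL total → factor 4.25/1.65 = 2.5758
Product of known-step factors = 400.65
Overall factor = 0.500 mg/mL / (0.0438 mg/L) = 11416
Step-1 factor = 11416 / 400.65 = 28.493
v = 1850 μL / 28.493 = 64.9 μL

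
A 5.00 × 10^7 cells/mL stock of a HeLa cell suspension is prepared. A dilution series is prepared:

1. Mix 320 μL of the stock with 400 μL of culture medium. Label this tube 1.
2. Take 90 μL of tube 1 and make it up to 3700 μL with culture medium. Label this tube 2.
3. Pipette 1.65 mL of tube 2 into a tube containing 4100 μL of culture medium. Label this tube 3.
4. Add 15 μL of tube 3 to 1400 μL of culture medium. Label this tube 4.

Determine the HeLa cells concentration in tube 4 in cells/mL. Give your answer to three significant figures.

Step 1: 320 μL + 400 μL = 720 μL total → factor 720/320 = 2.25
Step 2: 90 μL brought to 3700 μL → factor 3700/90 = 41.111
Step 3: 1.65 mL + 4100 μL = 5.75 mL total → factor 5.75/1.65 = 3.4848
Step 4: 15 μL + 1400 μL = 1415 μL total → factor 1415/15 = 94.333
Overall dilution factor = 2.25 × 41.111 × 3.4848 × 94.333 = 30408
Final = 5.00 × 10^7 cells/mL / 30408 = 1.64 × 10^3 cells/mL

1.64 × 10^3 cells/mL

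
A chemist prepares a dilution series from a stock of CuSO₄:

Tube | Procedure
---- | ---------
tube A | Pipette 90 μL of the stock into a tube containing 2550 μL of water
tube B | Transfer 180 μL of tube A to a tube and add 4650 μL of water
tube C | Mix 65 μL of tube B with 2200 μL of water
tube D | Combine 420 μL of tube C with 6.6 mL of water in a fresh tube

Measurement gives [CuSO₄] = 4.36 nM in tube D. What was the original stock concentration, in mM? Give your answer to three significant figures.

2.00 mM

Step 1: 90 μL + 2550 μL = 2640 μL total → factor 2640/90 = 29.333
Step 2: 180 μL + 4650 μL = 4830 μL total → factor 4830/180 = 26.833
Step 3: 65 μL + 2200 μL = 2265 μL total → factor 2265/65 = 34.846
Step 4: 420 μL + 6.6 mL = 7020 μL total → factor 7020/420 = 16.714
Overall dilution factor = 29.333 × 26.833 × 34.846 × 16.714 = 4.5844 × 10^5
Stock = 4.36 nM × 4.5844 × 10^5 = 1.999 × 10^6 nM = 2.00 mM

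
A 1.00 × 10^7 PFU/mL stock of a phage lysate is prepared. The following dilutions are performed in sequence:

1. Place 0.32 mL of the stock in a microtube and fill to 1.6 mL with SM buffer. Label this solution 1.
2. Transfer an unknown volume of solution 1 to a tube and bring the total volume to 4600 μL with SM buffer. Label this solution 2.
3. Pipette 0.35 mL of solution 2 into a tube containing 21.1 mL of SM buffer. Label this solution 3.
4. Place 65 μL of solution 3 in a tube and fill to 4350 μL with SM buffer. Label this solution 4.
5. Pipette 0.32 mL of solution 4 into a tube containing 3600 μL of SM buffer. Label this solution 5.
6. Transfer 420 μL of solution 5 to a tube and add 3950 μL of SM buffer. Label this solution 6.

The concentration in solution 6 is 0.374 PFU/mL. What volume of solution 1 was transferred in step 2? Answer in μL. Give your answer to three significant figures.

450 μL

Step 1: 0.32 mL brought to 1.6 mL → factor 1.6/0.32 = 5
Step 2: v brought to 4600 μL → factor = 4600 μL/v
Step 3: 0.35 mL + 21.1 mL = 21.45 mL total → factor 21.45/0.35 = 61.286
Step 4: 65 μL brought to 4350 μL → factor 4350/65 = 66.923
Step 5: 0.32 mL + 3600 μL = 3.92 mL total → factor 3.92/0.32 = 12.25
Step 6: 420 μL + 3950 μL = 4370 μL total → factor 4370/420 = 10.405
Product of known-step factors = 2.6138 × 10^6
Overall factor = 1.00 × 10^7 PFU/mL / (0.374 PFU/mL) = 2.6738 × 10^7
Step-2 factor = 2.6738 × 10^7 / 2.6138 × 10^6 = 10.23
v = 4600 μL / 10.23 = 450 μL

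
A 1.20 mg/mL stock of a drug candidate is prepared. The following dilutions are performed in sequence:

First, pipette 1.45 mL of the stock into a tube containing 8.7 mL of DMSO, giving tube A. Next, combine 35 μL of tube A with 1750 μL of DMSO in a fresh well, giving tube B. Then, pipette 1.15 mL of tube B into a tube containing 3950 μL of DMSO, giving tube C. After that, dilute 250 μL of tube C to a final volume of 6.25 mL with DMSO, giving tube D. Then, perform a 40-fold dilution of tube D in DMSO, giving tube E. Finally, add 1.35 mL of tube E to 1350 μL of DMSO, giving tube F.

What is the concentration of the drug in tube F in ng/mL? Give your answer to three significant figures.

Step 1: 1.45 mL + 8.7 mL = 10.15 mL total → factor 10.15/1.45 = 7
Step 2: 35 μL + 1750 μL = 1785 μL total → factor 1785/35 = 51
Step 3: 1.15 mL + 3950 μL = 5.1 mL total → factor 5.1/1.15 = 4.4348
Step 4: 250 μL brought to 6.25 mL → factor 6250/250 = 25
Step 5: 40-fold → factor 40
Step 6: 1.35 mL + 1350 μL = 2.7 mL total → factor 2.7/1.35 = 2
Overall dilution factor = 7 × 51 × 4.4348 × 25 × 40 × 2 = 3.1664 × 10^6
Final = 1.20 mg/mL / 3.1664 × 10^6 = 3.790 × 10^-7 mg/mL = 0.379 ng/mL

0.379 ng/mL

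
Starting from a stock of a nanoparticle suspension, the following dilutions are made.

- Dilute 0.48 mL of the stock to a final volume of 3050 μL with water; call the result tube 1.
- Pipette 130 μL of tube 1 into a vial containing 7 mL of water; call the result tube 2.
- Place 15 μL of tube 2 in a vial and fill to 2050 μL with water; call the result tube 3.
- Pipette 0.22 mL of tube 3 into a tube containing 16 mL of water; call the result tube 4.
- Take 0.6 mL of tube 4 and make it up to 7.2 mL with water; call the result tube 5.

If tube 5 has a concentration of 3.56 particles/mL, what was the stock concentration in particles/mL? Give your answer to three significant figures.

1.50 × 10^8 particles/mL

Step 1: 0.48 mL brought to 3050 μL → factor 3.05/0.48 = 6.3542
Step 2: 130 μL + 7 mL = 7130 μL total → factor 7130/130 = 54.846
Step 3: 15 μL brought to 2050 μL → factor 2050/15 = 136.67
Step 4: 0.22 mL + 16 mL = 16.22 mL total → factor 16.22/0.22 = 73.727
Step 5: 0.6 mL brought to 7.2 mL → factor 7.2/0.6 = 12
Overall dilution factor = 6.3542 × 54.846 × 136.67 × 73.727 × 12 = 4.2138 × 10^7
Stock = 3.56 particles/mL × 4.2138 × 10^7 = 1.50 × 10^8 particles/mL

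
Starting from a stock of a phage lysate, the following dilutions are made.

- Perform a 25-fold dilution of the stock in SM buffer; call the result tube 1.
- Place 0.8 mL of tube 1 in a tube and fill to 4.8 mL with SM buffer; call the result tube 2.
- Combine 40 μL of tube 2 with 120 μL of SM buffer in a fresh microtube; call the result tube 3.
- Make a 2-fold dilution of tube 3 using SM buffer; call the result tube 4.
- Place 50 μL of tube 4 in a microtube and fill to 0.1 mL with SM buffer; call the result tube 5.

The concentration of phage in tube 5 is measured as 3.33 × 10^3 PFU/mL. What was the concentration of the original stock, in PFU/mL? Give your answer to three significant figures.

7.99 × 10^6 PFU/mL

Step 1: 25-fold → factor 25
Step 2: 0.8 mL brought to 4.8 mL → factor 4.8/0.8 = 6
Step 3: 40 μL + 120 μL = 160 μL total → factor 160/40 = 4
Step 4: 2-fold → factor 2
Step 5: 50 μL brought to 0.1 mL → factor 100/50 = 2
Overall dilution factor = 25 × 6 × 4 × 2 × 2 = 2400
Stock = 3.33 × 10^3 PFU/mL × 2400 = 7.99 × 10^6 PFU/mL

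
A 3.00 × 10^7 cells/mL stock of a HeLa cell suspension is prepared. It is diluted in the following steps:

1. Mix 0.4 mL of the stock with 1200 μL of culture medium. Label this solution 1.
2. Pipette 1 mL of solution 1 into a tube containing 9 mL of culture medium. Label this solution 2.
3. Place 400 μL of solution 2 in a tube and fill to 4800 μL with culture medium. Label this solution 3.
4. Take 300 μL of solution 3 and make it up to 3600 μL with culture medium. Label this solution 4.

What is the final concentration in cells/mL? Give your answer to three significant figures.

Step 1: 0.4 mL + 1200 μL = 1.6 mL total → factor 1.6/0.4 = 4
Step 2: 1 mL + 9 mL = 10 mL total → factor 10/1 = 10
Step 3: 400 μL brought to 4800 μL → factor 4800/400 = 12
Step 4: 300 μL brought to 3600 μL → factor 3600/300 = 12
Overall dilution factor = 4 × 10 × 12 × 12 = 5760
Final = 3.00 × 10^7 cells/mL / 5760 = 5.21 × 10^3 cells/mL

5.21 × 10^3 cells/mL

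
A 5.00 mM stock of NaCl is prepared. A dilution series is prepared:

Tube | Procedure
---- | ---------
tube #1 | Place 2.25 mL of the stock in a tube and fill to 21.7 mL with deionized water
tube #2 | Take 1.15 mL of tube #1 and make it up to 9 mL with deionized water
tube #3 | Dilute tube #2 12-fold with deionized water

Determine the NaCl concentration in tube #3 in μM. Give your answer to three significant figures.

5.52 μM

Step 1: 2.25 mL brought to 21.7 mL → factor 21.7/2.25 = 9.6444
Step 2: 1.15 mL brought to 9 mL → factor 9/1.15 = 7.8261
Step 3: 12-fold → factor 12
Overall dilution factor = 9.6444 × 7.8261 × 12 = 905.74
Final = 5.00 mM / 905.74 = 0.005520 mM = 5.52 μM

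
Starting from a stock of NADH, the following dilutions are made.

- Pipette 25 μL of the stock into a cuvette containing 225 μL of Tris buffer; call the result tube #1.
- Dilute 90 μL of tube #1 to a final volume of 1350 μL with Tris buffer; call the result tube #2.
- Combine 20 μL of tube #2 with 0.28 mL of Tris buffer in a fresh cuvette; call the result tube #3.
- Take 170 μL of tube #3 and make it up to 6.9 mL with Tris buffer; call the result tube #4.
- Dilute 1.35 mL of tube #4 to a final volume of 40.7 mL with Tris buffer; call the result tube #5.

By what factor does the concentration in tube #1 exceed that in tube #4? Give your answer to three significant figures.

Step 1: 25 μL + 225 μL = 250 μL total → factor 250/25 = 10
Step 2: 90 μL brought to 1350 μL → factor 1350/90 = 15
Step 3: 20 μL + 0.28 mL = 300 μL total → factor 300/20 = 15
Step 4: 170 μL brought to 6.9 mL → factor 6900/170 = 40.588
Dilution factor to tube #1 = 10; to tube #4 = 91324
[tube #1]/[tube #4] = (factor to tube #4)/(factor to tube #1) = 91324/10 = 9.13 × 10^3

9.13 × 10^3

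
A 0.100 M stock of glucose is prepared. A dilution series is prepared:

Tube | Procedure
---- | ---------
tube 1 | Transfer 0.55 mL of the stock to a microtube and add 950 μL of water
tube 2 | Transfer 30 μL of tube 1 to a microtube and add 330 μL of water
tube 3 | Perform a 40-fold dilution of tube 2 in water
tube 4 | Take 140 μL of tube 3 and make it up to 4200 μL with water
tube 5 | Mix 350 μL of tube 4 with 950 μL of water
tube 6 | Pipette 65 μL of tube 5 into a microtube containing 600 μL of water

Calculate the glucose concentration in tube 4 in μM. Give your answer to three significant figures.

2.55 μM

Step 1: 0.55 mL + 950 μL = 1.5 mL total → factor 1.5/0.55 = 2.7273
Step 2: 30 μL + 330 μL = 360 μL total → factor 360/30 = 12
Step 3: 40-fold → factor 40
Step 4: 140 μL brought to 4200 μL → factor 4200/140 = 30
Dilution factor through tube 4 = 2.7273 × 12 × 40 × 30 = 39273
[tube 4] = 0.100 M / 39273 = 2.546 × 10^-6 M = 2.55 μM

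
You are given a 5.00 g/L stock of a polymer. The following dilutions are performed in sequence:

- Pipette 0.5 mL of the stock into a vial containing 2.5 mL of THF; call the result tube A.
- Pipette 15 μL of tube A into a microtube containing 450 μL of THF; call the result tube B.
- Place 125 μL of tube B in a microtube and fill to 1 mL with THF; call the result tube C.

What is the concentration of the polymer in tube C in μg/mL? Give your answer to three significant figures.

3.36 μg/mL

Step 1: 0.5 mL + 2.5 mL = 3 mL total → factor 3/0.5 = 6
Step 2: 15 μL + 450 μL = 465 μL total → factor 465/15 = 31
Step 3: 125 μL brought to 1 mL → factor 1000/125 = 8
Overall dilution factor = 6 × 31 × 8 = 1488
Final = 5.00 g/L / 1488 = 0.003360 g/L = 3.36 μg/mL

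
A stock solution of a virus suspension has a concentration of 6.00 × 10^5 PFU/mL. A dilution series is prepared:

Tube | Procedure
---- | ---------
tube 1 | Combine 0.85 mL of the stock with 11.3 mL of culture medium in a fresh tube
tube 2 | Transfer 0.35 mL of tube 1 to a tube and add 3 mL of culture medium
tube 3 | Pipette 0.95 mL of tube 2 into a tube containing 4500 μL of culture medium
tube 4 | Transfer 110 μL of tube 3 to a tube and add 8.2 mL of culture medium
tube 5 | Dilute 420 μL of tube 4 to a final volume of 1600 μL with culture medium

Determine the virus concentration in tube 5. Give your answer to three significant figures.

2.66 PFU/mL

Step 1: 0.85 mL + 11.3 mL = 12.15 mL total → factor 12.15/0.85 = 14.294
Step 2: 0.35 mL + 3 mL = 3.35 mL total → factor 3.35/0.35 = 9.5714
Step 3: 0.95 mL + 4500 μL = 5.45 mL total → factor 5.45/0.95 = 5.7368
Step 4: 110 μL + 8.2 mL = 8310 μL total → factor 8310/110 = 75.545
Step 5: 420 μL brought to 1600 μL → factor 1600/420 = 3.8095
Overall dilution factor = 14.294 × 9.5714 × 5.7368 × 75.545 × 3.8095 = 2.2588 × 10^5
Final = 6.00 × 10^5 PFU/mL / 2.2588 × 10^5 = 2.66 PFU/mL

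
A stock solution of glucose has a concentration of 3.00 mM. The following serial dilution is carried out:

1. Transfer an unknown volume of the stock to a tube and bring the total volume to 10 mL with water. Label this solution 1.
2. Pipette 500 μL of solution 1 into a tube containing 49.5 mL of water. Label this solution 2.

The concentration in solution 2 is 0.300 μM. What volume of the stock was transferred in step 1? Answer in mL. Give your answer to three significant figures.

0.100 mL

Step 1: v brought to 10 mL → factor = 10 mL/v
Step 2: 500 μL + 49.5 mL = 50000 μL total → factor 50000/500 = 100
Product of known-step factors = 100
Overall factor = 3.00 mM / (0.300 μM) = 10000
Step-1 factor = 10000 / 100 = 100
v = 10 mL / 100 = 0.100 mL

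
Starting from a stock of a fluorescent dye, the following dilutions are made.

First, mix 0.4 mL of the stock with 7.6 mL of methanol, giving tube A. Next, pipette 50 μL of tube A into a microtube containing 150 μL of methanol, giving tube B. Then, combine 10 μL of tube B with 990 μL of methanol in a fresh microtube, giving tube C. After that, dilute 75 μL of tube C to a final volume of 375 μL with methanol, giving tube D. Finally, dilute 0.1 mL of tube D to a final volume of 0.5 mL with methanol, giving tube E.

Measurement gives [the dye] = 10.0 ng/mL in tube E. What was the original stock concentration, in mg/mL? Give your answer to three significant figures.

2.00 mg/mL

Step 1: 0.4 mL + 7.6 mL = 8 mL total → factor 8/0.4 = 20
Step 2: 50 μL + 150 μL = 200 μL total → factor 200/50 = 4
Step 3: 10 μL + 990 μL = 1000 μL total → factor 1000/10 = 100
Step 4: 75 μL brought to 375 μL → factor 375/75 = 5
Step 5: 0.1 mL brought to 0.5 mL → factor 0.5/0.1 = 5
Overall dilution factor = 20 × 4 × 100 × 5 × 5 = 2 × 10^5
Stock = 10.0 ng/mL × 2 × 10^5 = 2.000 × 10^6 ng/mL = 2.00 mg/mL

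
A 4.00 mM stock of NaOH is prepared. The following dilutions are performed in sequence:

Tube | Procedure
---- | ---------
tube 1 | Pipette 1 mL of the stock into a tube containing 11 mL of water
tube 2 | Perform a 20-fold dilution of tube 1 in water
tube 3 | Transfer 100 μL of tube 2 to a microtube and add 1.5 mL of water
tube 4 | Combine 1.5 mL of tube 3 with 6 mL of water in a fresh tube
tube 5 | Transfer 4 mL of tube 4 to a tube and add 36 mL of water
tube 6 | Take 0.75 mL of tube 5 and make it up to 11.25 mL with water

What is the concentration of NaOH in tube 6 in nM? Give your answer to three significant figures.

Step 1: 1 mL + 11 mL = 12 mL total → factor 12/1 = 12
Step 2: 20-fold → factor 20
Step 3: 100 μL + 1.5 mL = 1600 μL total → factor 1600/100 = 16
Step 4: 1.5 mL + 6 mL = 7.5 mL total → factor 7.5/1.5 = 5
Step 5: 4 mL + 36 mL = 40 mL total → factor 40/4 = 10
Step 6: 0.75 mL brought to 11.25 mL → factor 11.25/0.75 = 15
Overall dilution factor = 12 × 20 × 16 × 5 × 10 × 15 = 2.88 × 10^6
Final = 4.00 mM / 2.88 × 10^6 = 1.389 × 10^-6 mM = 1.39 nM

1.39 nM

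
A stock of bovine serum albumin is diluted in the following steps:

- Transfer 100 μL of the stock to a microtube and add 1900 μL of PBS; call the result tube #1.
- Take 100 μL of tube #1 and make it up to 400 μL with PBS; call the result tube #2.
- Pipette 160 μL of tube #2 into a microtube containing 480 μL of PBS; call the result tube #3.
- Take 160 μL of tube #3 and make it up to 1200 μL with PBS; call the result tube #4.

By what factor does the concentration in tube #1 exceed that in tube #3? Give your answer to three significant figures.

Step 1: 100 μL + 1900 μL = 2000 μL total → factor 2000/100 = 20
Step 2: 100 μL brought to 400 μL → factor 400/100 = 4
Step 3: 160 μL + 480 μL = 640 μL total → factor 640/160 = 4
Dilution factor to tube #1 = 20; to tube #3 = 320
[tube #1]/[tube #3] = (factor to tube #3)/(factor to tube #1) = 320/20 = 16.0

16.0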